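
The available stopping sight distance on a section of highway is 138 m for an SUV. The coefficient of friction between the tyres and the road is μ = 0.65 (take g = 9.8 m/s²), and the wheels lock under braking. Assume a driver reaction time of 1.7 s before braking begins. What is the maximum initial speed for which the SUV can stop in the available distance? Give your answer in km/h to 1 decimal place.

a = μg = 0.65 × 9.8 = 6.370 m/s².
Stopping distance: v·t_r + v²/(2a) = 138 with t_r = 1.7 s and a = 6.370 m/s².
So v² + 21.658 v − 1758.12 = 0.
Positive root: v = −a·t_r + √((a·t_r)² + 2a·d) = −10.829 + √(117.267 + 1758.12) = 32.4767 m/s.
32.4767 m/s × 3.6 = 116.916 km/h.

Maximum speed ≈ 116.9 km/h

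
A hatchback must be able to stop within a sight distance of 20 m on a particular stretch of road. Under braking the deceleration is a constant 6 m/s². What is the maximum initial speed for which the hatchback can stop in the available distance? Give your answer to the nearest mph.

v²/(2a) = d ⇒ v = √(2 × 6.000 × 20) = √240.00 = 15.4919 m/s.
15.4919 m/s ÷ 0.44704 = 34.654 mph.

Maximum speed ≈ 35 mph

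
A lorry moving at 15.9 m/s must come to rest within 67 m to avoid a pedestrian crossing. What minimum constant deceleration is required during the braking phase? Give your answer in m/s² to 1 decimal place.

Required deceleration ≈ 1.9 m/s²

v² = 2a·d ⇒ a = v²/(2d) = 15.9000² / (2 × 67.000) = 252.810 / 134.000 = 1.8866 m/s².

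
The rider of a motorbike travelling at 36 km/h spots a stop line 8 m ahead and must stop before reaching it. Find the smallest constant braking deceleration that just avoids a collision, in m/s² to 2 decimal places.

Required deceleration ≈ 6.25 m/s²

36 km/h ÷ 3.6 = 10.0000 m/s.
v² = 2a·d ⇒ a = v²/(2d) = 10.0000² / (2 × 8.000) = 100.000 / 16.000 = 6.2500 m/s².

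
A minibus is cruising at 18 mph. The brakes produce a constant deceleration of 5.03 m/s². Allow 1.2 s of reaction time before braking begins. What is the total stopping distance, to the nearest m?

18 mph × 0.44704 = 8.0467 m/s.
Reaction distance = v·t_r = 8.0467 × 1.2 = 9.656 m.
Braking distance = v²/(2a) = 8.0467² / (2 × 5.030) = 64.749 / 10.060 = 6.436 m.
Total = 9.656 + 6.436 = 16.092 m.

Total stopping distance ≈ 16 m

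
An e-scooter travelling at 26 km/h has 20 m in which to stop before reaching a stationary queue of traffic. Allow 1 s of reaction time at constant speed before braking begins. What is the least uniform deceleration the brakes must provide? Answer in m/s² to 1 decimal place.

26 km/h ÷ 3.6 = 7.2222 m/s.
Distance covered during reaction = 7.2222 × 1 = 7.222 m.
Distance available for braking: 20 − 7.222 = 12.778 m.
v² = 2a·d ⇒ a = v²/(2d) = 7.2222² / (2 × 12.778) = 52.160 / 25.556 = 2.0410 m/s².

Required deceleration ≈ 2.0 m/s²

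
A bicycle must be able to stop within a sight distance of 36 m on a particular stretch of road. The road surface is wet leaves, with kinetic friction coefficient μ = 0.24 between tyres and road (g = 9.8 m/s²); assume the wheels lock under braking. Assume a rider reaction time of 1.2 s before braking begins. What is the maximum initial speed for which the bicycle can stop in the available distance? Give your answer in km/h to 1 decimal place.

Maximum speed ≈ 37.8 km/h

a = μg = 0.24 × 9.8 = 2.352 m/s².
Stopping distance: v·t_r + v²/(2a) = 36 with t_r = 1.2 s and a = 2.352 m/s².
So v² + 5.645 v − 169.34 = 0.
Positive root: v = −a·t_r + √((a·t_r)² + 2a·d) = −2.822 + √(7.964 + 169.34) = 10.4936 m/s.
10.4936 m/s × 3.6 = 37.777 km/h.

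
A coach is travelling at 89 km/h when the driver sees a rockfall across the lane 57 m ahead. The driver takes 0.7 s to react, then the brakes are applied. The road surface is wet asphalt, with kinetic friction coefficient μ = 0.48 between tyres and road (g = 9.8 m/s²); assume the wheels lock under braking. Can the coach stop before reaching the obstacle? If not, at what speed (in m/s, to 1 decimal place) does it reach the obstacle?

89 km/h ÷ 3.6 = 24.7222 m/s.
a = μg = 0.48 × 9.8 = 4.704 m/s².
Reaction distance = 24.7222 × 0.7 = 17.306 m.
Braking distance needed to stop: v²/(2a) = 611.187 / 9.408 = 64.965 m, so total needed = 17.306 + 64.965 = 82.271 m > 57 m — it cannot stop.
Distance remaining when braking begins: 57 − 17.306 = 39.694 m.
v² = v₀² − 2a·d = 611.187 − 2 × 4.704 × 39.694 = 237.746 m²/s².
v = √237.746 = 15.419 m/s.

No — it strikes the obstacle at 15.4 m/s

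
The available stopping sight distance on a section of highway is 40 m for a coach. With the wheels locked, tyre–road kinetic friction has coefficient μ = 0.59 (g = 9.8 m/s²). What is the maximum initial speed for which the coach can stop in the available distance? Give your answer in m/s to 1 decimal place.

a = μg = 0.59 × 9.8 = 5.782 m/s².
v²/(2a) = d ⇒ v = √(2 × 5.782 × 40) = √462.56 = 21.5072 m/s.

Maximum speed ≈ 21.5 m/s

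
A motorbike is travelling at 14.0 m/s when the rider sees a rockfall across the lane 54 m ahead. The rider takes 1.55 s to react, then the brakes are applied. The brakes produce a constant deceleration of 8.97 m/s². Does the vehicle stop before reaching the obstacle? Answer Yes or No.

Reaction distance = 14.0000 × 1.55 = 21.700 m.
Braking distance = v²/(2a) = 196.000 / 17.940 = 10.925 m.
Total stopping distance = 21.700 + 10.925 = 32.625 m, vs 54 m available — it stops with 54 − 32.625 = 21.375 m to spare.

Yes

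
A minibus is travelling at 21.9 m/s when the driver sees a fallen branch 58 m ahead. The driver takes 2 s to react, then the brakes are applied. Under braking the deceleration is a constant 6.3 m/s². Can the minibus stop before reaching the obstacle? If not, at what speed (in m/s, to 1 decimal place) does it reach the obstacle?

Reaction distance = 21.9000 × 2 = 43.800 m.
Braking distance needed to stop: v²/(2a) = 479.610 / 12.600 = 38.064 m, so total needed = 43.800 + 38.064 = 81.864 m > 58 m — it cannot stop.
Distance remaining when braking begins: 58 − 43.800 = 14.200 m.
v² = v₀² − 2a·d = 479.610 − 2 × 6.300 × 14.200 = 300.690 m²/s².
v = √300.690 = 17.340 m/s.

No — it strikes the obstacle at 17.3 m/s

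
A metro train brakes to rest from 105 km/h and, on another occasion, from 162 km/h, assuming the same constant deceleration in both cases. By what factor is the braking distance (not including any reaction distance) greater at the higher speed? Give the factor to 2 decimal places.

Factor ≈ 2.38

Braking distance d = v²/(2a), so with a fixed, d ∝ v².
Factor = (162/105)² = 1.5429² = 2.3805.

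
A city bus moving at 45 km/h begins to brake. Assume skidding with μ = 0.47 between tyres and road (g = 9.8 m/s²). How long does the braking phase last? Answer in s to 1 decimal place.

45 km/h ÷ 3.6 = 12.5000 m/s.
a = μg = 0.47 × 9.8 = 4.606 m/s².
Braking time = v/a = 12.5000 / 4.606 = 2.714 s.

Braking time ≈ 2.7 s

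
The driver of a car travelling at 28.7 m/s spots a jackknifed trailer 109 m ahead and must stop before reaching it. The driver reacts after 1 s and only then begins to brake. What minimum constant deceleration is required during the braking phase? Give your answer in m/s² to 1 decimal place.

Required deceleration ≈ 5.1 m/s²

Distance covered during reaction = 28.7000 × 1 = 28.700 m.
Distance available for braking: 109 − 28.700 = 80.300 m.
v² = 2a·d ⇒ a = v²/(2d) = 28.7000² / (2 × 80.300) = 823.690 / 160.600 = 5.1288 m/s².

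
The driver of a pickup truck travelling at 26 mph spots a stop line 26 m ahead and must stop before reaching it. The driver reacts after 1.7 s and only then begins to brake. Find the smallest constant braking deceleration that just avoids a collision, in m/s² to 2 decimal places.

26 mph × 0.44704 = 11.6230 m/s.
Distance covered during reaction = 11.6230 × 1.7 = 19.759 m.
Distance available for braking: 26 − 19.759 = 6.241 m.
v² = 2a·d ⇒ a = v²/(2d) = 11.6230² / (2 × 6.241) = 135.094 / 12.482 = 10.8231 m/s².

Required deceleration ≈ 10.82 m/s²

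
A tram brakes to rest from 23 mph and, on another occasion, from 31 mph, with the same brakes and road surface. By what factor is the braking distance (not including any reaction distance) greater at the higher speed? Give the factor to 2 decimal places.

Factor ≈ 1.82

Braking distance d = v²/(2a), so with a fixed, d ∝ v².
Factor = (31/23)² = 1.3478² = 1.8166.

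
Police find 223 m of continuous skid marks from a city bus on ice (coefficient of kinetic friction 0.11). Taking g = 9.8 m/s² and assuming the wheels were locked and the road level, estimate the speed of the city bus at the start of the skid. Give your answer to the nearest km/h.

Initial speed ≈ 79 km/h

Deceleration a = μg = 0.11 × 9.8 = 1.078 m/s².
v = √(2a·d) = √(2 × 1.078 × 223) = √480.788 = 21.9269 m/s.
= 21.9269 × 3.6 = 78.937 km/h.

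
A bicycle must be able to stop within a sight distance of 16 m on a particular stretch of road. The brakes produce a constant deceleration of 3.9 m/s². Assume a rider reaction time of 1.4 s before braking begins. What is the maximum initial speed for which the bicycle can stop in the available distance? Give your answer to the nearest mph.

Maximum speed ≈ 16 mph

Stopping distance: v·t_r + v²/(2a) = 16 with t_r = 1.4 s and a = 3.900 m/s².
So v² + 10.920 v − 124.80 = 0.
Positive root: v = −a·t_r + √((a·t_r)² + 2a·d) = −5.460 + √(29.812 + 124.80) = 6.9743 m/s.
6.9743 m/s ÷ 0.44704 = 15.601 mph.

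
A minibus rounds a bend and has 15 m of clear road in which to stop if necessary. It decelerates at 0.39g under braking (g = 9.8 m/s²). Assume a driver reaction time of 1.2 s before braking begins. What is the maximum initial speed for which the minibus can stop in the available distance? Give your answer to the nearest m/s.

a = 0.39 × 9.8 = 3.822 m/s².
Stopping distance: v·t_r + v²/(2a) = 15 with t_r = 1.2 s and a = 3.822 m/s².
So v² + 9.173 v − 114.66 = 0.
Positive root: v = −a·t_r + √((a·t_r)² + 2a·d) = −4.586 + √(21.031 + 114.66) = 7.0626 m/s.

Maximum speed ≈ 7 m/s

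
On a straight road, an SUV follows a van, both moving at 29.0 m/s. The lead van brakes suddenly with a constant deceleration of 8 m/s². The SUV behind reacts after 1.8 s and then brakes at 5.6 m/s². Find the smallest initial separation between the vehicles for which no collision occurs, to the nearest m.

Minimum gap ≈ 75 m

Leader travels v²/(2a_L) = 841.000 / 16.000 = 52.562 m before stopping.
Follower covers v·t_r = 29.0000 × 1.8 = 52.200 m while reacting, then v²/(2a_F) = 841.000 / 11.200 = 75.089 m while braking, for a total of 52.200 + 75.089 = 127.289 m.
Since a_F ≤ a_L and the follower starts braking later, the follower is never slower than the leader, so the closest approach is when both have stopped.
Minimum gap = 127.289 − 52.562 = 74.727 m.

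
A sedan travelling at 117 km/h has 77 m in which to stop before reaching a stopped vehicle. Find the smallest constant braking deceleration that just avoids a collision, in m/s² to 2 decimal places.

Required deceleration ≈ 6.86 m/s²

117 km/h ÷ 3.6 = 32.5000 m/s.
v² = 2a·d ⇒ a = v²/(2d) = 32.5000² / (2 × 77.000) = 1056.250 / 154.000 = 6.8588 m/s².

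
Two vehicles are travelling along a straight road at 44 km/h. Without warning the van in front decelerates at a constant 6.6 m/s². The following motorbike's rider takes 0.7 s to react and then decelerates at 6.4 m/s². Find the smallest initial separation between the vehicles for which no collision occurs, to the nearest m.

44 km/h ÷ 3.6 = 12.2222 m/s.
Leader travels v²/(2a_L) = 149.382 / 13.200 = 11.317 m before stopping.
Follower covers v·t_r = 12.2222 × 0.7 = 8.556 m while reacting, then v²/(2a_F) = 149.382 / 12.800 = 11.670 m while braking, for a total of 8.556 + 11.670 = 20.226 m.
Since a_F ≤ a_L and the follower starts braking later, the follower is never slower than the leader, so the closest approach is when both have stopped.
Minimum gap = 20.226 − 11.317 = 8.909 m.

Minimum gap ≈ 9 m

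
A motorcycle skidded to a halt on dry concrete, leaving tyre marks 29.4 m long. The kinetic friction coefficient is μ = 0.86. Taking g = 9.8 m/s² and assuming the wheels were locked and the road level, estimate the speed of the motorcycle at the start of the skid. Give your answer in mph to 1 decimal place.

Deceleration a = μg = 0.86 × 9.8 = 8.428 m/s².
v = √(2a·d) = √(2 × 8.428 × 29.4) = √495.566 = 22.2613 m/s.
= 22.2613 ÷ 0.44704 = 49.797 mph.

Initial speed ≈ 49.8 mph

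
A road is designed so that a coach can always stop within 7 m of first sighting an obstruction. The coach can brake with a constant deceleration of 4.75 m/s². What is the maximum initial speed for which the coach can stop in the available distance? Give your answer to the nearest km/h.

v²/(2a) = d ⇒ v = √(2 × 4.750 × 7) = √66.50 = 8.1548 m/s.
8.1548 m/s × 3.6 = 29.357 km/h.

Maximum speed ≈ 29 km/h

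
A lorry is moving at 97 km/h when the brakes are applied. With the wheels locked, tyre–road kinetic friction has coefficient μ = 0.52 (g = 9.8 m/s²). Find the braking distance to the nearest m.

97 km/h ÷ 3.6 = 26.9444 m/s.
a = μg = 0.52 × 9.8 = 5.096 m/s².
Braking distance = v²/(2a) = 26.9444² / (2 × 5.096) = 726.001 / 10.192 = 71.232 m.

Braking distance ≈ 71 m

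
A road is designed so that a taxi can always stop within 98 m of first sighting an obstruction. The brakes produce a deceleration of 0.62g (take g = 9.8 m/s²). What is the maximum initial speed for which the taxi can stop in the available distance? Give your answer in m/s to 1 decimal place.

Maximum speed ≈ 34.5 m/s

a = 0.62 × 9.8 = 6.076 m/s².
v²/(2a) = d ⇒ v = √(2 × 6.076 × 98) = √1190.90 = 34.5094 m/s.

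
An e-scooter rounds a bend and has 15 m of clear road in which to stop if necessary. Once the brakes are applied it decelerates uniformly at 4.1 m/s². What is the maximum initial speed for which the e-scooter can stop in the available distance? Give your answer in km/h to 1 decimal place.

Maximum speed ≈ 39.9 km/h

v²/(2a) = d ⇒ v = √(2 × 4.100 × 15) = √123.00 = 11.0905 m/s.
11.0905 m/s × 3.6 = 39.926 km/h.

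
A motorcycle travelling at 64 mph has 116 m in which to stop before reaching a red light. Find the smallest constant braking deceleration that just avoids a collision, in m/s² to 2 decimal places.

Required deceleration ≈ 3.53 m/s²

64 mph × 0.44704 = 28.6106 m/s.
v² = 2a·d ⇒ a = v²/(2d) = 28.6106² / (2 × 116.000) = 818.566 / 232.000 = 3.5283 m/s².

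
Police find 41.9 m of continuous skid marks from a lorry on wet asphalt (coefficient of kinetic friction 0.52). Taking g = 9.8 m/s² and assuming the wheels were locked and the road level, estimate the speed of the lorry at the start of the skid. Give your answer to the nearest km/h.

Deceleration a = μg = 0.52 × 9.8 = 5.096 m/s².
v = √(2a·d) = √(2 × 5.096 × 41.9) = √427.045 = 20.6651 m/s.
= 20.6651 × 3.6 = 74.394 km/h.

Initial speed ≈ 74 km/h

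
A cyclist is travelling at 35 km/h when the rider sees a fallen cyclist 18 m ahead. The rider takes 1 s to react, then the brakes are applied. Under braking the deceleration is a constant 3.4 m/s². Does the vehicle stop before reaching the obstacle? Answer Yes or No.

No

35 km/h ÷ 3.6 = 9.7222 m/s.
Reaction distance = 9.7222 × 1 = 9.722 m.
Braking distance = v²/(2a) = 94.521 / 6.800 = 13.900 m.
Total stopping distance = 9.722 + 13.900 = 23.622 m, vs 18 m available — it cannot stop in time and overshoots by 23.622 − 18 = 5.622 m.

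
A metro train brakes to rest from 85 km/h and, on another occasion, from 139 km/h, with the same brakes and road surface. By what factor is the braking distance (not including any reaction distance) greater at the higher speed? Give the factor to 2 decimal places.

Braking distance d = v²/(2a), so with a fixed, d ∝ v².
Factor = (139/85)² = 1.6353² = 2.6742.

Factor ≈ 2.67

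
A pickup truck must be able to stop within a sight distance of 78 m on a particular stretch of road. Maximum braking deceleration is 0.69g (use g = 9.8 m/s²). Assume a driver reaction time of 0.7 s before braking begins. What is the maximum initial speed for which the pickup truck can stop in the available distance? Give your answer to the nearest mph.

a = 0.69 × 9.8 = 6.762 m/s².
Stopping distance: v·t_r + v²/(2a) = 78 with t_r = 0.7 s and a = 6.762 m/s².
So v² + 9.467 v − 1054.87 = 0.
Positive root: v = −a·t_r + √((a·t_r)² + 2a·d) = −4.733 + √(22.401 + 1054.87) = 28.0888 m/s.
28.0888 m/s ÷ 0.44704 = 62.833 mph.

Maximum speed ≈ 63 mph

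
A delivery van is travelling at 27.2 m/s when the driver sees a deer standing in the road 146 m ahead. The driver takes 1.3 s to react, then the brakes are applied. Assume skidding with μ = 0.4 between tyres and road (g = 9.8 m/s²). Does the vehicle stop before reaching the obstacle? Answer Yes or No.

a = μg = 0.4 × 9.8 = 3.920 m/s².
Reaction distance = 27.2000 × 1.3 = 35.360 m.
Braking distance = v²/(2a) = 739.840 / 7.840 = 94.367 m.
Total stopping distance = 35.360 + 94.367 = 129.727 m, vs 146 m available — it stops with 146 − 129.727 = 16.273 m to spare.

Yes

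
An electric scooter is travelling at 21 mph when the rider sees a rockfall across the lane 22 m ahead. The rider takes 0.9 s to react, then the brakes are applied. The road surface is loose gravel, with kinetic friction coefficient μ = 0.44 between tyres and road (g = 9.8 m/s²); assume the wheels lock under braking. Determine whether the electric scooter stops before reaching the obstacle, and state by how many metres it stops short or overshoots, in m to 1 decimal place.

Yes — it stops 3.3 m short of the obstacle

21 mph × 0.44704 = 9.3878 m/s.
a = μg = 0.44 × 9.8 = 4.312 m/s².
Reaction distance = 9.3878 × 0.9 = 8.449 m.
Braking distance = v²/(2a) = 88.131 / 8.624 = 10.219 m.
Total stopping distance = 8.449 + 10.219 = 18.668 m, vs 22 m available — it stops with 22 − 18.668 = 3.332 m to spare.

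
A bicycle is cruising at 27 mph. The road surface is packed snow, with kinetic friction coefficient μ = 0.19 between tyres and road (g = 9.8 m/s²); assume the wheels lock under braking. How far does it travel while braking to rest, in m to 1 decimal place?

27 mph × 0.44704 = 12.0701 m/s.
a = μg = 0.19 × 9.8 = 1.862 m/s².
Braking distance = v²/(2a) = 12.0701² / (2 × 1.862) = 145.687 / 3.724 = 39.121 m.

Braking distance ≈ 39.1 m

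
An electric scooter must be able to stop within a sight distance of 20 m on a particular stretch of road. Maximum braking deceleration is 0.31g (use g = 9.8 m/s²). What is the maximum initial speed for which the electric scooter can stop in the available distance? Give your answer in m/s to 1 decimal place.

a = 0.31 × 9.8 = 3.038 m/s².
v²/(2a) = d ⇒ v = √(2 × 3.038 × 20) = √121.52 = 11.0236 m/s.

Maximum speed ≈ 11.0 m/s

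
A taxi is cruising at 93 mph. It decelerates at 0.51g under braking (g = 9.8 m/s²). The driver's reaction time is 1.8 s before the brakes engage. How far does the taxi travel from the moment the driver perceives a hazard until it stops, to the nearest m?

Total stopping distance ≈ 248 m

93 mph × 0.44704 = 41.5747 m/s.
a = 0.51 × 9.8 = 4.998 m/s².
Reaction distance = v·t_r = 41.5747 × 1.8 = 74.834 m.
Braking distance = v²/(2a) = 41.5747² / (2 × 4.998) = 1728.456 / 9.996 = 172.915 m.
Total = 74.834 + 172.915 = 247.749 m.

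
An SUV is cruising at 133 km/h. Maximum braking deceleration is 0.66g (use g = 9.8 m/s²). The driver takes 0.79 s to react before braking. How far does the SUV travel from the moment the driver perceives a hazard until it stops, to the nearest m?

133 km/h ÷ 3.6 = 36.9444 m/s.
a = 0.66 × 9.8 = 6.468 m/s².
Reaction distance = v·t_r = 36.9444 × 0.79 = 29.186 m.
Braking distance = v²/(2a) = 36.9444² / (2 × 6.468) = 1364.889 / 12.936 = 105.511 m.
Total = 29.186 + 105.511 = 134.697 m.

Total stopping distance ≈ 135 m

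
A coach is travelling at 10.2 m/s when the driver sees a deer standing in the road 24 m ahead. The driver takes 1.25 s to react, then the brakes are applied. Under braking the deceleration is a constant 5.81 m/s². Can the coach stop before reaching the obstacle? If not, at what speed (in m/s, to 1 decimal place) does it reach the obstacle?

Yes — it stops about 2.3 m short of the obstacle, so it never reaches it

Reaction distance = 10.2000 × 1.25 = 12.750 m.
Braking distance = v²/(2a) = 104.040 / 11.620 = 8.954 m.
Total stopping distance = 12.750 + 8.954 = 21.704 m, vs 24 m available — it stops with 24 − 21.704 = 2.296 m to spare.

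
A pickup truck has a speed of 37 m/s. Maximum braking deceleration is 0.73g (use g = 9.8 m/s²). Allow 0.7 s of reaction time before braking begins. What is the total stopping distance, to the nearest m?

a = 0.73 × 9.8 = 7.154 m/s².
Reaction distance = v·t_r = 37.0000 × 0.7 = 25.900 m.
Braking distance = v²/(2a) = 37.0000² / (2 × 7.154) = 1369.000 / 14.308 = 95.681 m.
Total = 25.900 + 95.681 = 121.581 m.

Total stopping distance ≈ 122 m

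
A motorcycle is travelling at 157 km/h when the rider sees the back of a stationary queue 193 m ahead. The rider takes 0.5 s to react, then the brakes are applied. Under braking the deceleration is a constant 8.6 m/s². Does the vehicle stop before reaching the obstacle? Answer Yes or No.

157 km/h ÷ 3.6 = 43.6111 m/s.
Reaction distance = 43.6111 × 0.5 = 21.806 m.
Braking distance = v²/(2a) = 1901.928 / 17.200 = 110.577 m.
Total stopping distance = 21.806 + 110.577 = 132.383 m, vs 193 m available — it stops with 193 − 132.383 = 60.617 m to spare.

Yes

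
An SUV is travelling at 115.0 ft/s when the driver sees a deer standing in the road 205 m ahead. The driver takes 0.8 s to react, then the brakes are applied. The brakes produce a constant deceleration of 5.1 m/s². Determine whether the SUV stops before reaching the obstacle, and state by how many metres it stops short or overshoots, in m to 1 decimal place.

115 ft/s × 0.3048 = 35.0520 m/s.
Reaction distance = 35.0520 × 0.8 = 28.042 m.
Braking distance = v²/(2a) = 1228.643 / 10.200 = 120.455 m.
Total stopping distance = 28.042 + 120.455 = 148.497 m, vs 205 m available — it stops with 205 − 148.497 = 56.503 m to spare.

Yes — it stops 56.5 m short of the obstacle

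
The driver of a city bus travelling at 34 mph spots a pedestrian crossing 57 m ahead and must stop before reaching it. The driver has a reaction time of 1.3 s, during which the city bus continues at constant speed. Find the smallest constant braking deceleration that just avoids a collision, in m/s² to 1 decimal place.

34 mph × 0.44704 = 15.1994 m/s.
Distance covered during reaction = 15.1994 × 1.3 = 19.759 m.
Distance available for braking: 57 − 19.759 = 37.241 m.
v² = 2a·d ⇒ a = v²/(2d) = 15.1994² / (2 × 37.241) = 231.022 / 74.482 = 3.1017 m/s².

Required deceleration ≈ 3.1 m/s²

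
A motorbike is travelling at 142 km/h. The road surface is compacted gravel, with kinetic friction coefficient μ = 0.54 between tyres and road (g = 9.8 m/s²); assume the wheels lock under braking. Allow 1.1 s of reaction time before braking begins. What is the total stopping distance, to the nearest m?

142 km/h ÷ 3.6 = 39.4444 m/s.
a = μg = 0.54 × 9.8 = 5.292 m/s².
Reaction distance = v·t_r = 39.4444 × 1.1 = 43.389 m.
Braking distance = v²/(2a) = 39.4444² / (2 × 5.292) = 1555.861 / 10.584 = 147.001 m.
Total = 43.389 + 147.001 = 190.390 m.

Total stopping distance ≈ 190 m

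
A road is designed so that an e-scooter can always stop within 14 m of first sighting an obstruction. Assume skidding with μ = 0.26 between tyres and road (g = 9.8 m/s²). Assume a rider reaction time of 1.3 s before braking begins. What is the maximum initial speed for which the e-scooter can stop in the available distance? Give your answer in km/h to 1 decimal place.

a = μg = 0.26 × 9.8 = 2.548 m/s².
Stopping distance: v·t_r + v²/(2a) = 14 with t_r = 1.3 s and a = 2.548 m/s².
So v² + 6.625 v − 71.34 = 0.
Positive root: v = −a·t_r + √((a·t_r)² + 2a·d) = −3.312 + √(10.969 + 71.34) = 5.7604 m/s.
5.7604 m/s × 3.6 = 20.737 km/h.

Maximum speed ≈ 20.7 km/h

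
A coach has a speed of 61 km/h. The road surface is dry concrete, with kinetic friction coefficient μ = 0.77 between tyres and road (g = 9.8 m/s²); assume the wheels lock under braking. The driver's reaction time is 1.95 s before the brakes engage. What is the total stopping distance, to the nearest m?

Total stopping distance ≈ 52 m

61 km/h ÷ 3.6 = 16.9444 m/s.
a = μg = 0.77 × 9.8 = 7.546 m/s².
Reaction distance = v·t_r = 16.9444 × 1.95 = 33.042 m.
Braking distance = v²/(2a) = 16.9444² / (2 × 7.546) = 287.113 / 15.092 = 19.024 m.
Total = 33.042 + 19.024 = 52.066 m.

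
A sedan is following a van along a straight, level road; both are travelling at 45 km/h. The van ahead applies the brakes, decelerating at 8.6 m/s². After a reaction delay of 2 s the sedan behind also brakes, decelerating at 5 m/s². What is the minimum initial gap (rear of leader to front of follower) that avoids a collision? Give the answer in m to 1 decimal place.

45 km/h ÷ 3.6 = 12.5000 m/s.
Leader travels v²/(2a_L) = 156.250 / 17.200 = 9.084 m before stopping.
Follower covers v·t_r = 12.5000 × 2 = 25.000 m while reacting, then v²/(2a_F) = 156.250 / 10.000 = 15.625 m while braking, for a total of 25.000 + 15.625 = 40.625 m.
Since a_F ≤ a_L and the follower starts braking later, the follower is never slower than the leader, so the closest approach is when both have stopped.
Minimum gap = 40.625 − 9.084 = 31.541 m.

Minimum gap ≈ 31.5 m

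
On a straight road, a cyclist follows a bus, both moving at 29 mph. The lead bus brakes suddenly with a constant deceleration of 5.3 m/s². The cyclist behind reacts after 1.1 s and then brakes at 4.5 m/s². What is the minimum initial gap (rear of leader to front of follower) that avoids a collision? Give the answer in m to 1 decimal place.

29 mph × 0.44704 = 12.9642 m/s.
Leader travels v²/(2a_L) = 168.070 / 10.600 = 15.856 m before stopping.
Follower covers v·t_r = 12.9642 × 1.1 = 14.261 m while reacting, then v²/(2a_F) = 168.070 / 9.000 = 18.674 m while braking, for a total of 14.261 + 18.674 = 32.935 m.
Since a_F ≤ a_L and the follower starts braking later, the follower is never slower than the leader, so the closest approach is when both have stopped.
Minimum gap = 32.935 − 15.856 = 17.079 m.

Minimum gap ≈ 17.1 m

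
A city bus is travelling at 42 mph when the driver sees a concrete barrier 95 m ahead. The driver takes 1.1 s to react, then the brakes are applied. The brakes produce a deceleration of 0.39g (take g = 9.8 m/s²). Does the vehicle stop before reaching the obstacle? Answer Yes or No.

Yes

42 mph × 0.44704 = 18.7757 m/s.
a = 0.39 × 9.8 = 3.822 m/s².
Reaction distance = 18.7757 × 1.1 = 20.653 m.
Braking distance = v²/(2a) = 352.527 / 7.644 = 46.118 m.
Total stopping distance = 20.653 + 46.118 = 66.771 m, vs 95 m available — it stops with 95 − 66.771 = 28.229 m to spare.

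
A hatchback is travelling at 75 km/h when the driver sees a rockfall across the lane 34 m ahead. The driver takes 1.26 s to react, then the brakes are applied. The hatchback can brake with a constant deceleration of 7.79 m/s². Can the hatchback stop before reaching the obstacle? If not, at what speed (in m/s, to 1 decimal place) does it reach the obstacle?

75 km/h ÷ 3.6 = 20.8333 m/s.
Reaction distance = 20.8333 × 1.26 = 26.250 m.
Braking distance needed to stop: v²/(2a) = 434.026 / 15.580 = 27.858 m, so total needed = 26.250 + 27.858 = 54.108 m > 34 m — it cannot stop.
Distance remaining when braking begins: 34 − 26.250 = 7.750 m.
v² = v₀² − 2a·d = 434.026 − 2 × 7.790 × 7.750 = 313.281 m²/s².
v = √313.281 = 17.700 m/s.

No — it strikes the obstacle at 17.7 m/s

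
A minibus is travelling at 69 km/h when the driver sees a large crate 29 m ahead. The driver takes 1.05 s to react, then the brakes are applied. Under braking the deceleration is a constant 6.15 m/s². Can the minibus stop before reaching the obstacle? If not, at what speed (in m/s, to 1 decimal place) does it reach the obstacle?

No — it strikes the obstacle at 16.1 m/s

69 km/h ÷ 3.6 = 19.1667 m/s.
Reaction distance = 19.1667 × 1.05 = 20.125 m.
Braking distance needed to stop: v²/(2a) = 367.362 / 12.300 = 29.867 m, so total needed = 20.125 + 29.867 = 49.992 m > 29 m — it cannot stop.
Distance remaining when braking begins: 29 − 20.125 = 8.875 m.
v² = v₀² − 2a·d = 367.362 − 2 × 6.150 × 8.875 = 258.200 m²/s².
v = √258.200 = 16.069 m/s.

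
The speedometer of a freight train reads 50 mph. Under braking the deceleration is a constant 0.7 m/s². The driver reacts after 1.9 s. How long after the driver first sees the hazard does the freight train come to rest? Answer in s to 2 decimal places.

50 mph × 0.44704 = 22.3520 m/s.
Braking time = v/a = 22.3520 / 0.700 = 31.931 s.
Total = 1.9 + 31.931 = 33.831 s.

Total time ≈ 33.83 s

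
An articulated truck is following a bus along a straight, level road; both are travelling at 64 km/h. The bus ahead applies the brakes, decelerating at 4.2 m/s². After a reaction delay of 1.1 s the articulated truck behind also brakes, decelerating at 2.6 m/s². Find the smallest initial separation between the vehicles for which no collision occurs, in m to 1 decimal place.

64 km/h ÷ 3.6 = 17.7778 m/s.
Leader travels v²/(2a_L) = 316.050 / 8.400 = 37.625 m before stopping.
Follower covers v·t_r = 17.7778 × 1.1 = 19.556 m while reacting, then v²/(2a_F) = 316.050 / 5.200 = 60.779 m while braking, for a total of 19.556 + 60.779 = 80.335 m.
Since a_F ≤ a_L and the follower starts braking later, the follower is never slower than the leader, so the closest approach is when both have stopped.
Minimum gap = 80.335 − 37.625 = 42.710 m.

Minimum gap ≈ 42.7 m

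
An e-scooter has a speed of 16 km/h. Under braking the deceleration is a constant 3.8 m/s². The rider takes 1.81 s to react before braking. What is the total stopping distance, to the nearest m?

16 km/h ÷ 3.6 = 4.4444 m/s.
Reaction distance = v·t_r = 4.4444 × 1.81 = 8.044 m.
Braking distance = v²/(2a) = 4.4444² / (2 × 3.800) = 19.753 / 7.600 = 2.599 m.
Total = 8.044 + 2.599 = 10.643 m.

Total stopping distance ≈ 11 m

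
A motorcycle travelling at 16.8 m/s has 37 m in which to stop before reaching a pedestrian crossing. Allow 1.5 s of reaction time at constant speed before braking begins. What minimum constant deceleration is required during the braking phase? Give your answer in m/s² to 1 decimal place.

Distance covered during reaction = 16.8000 × 1.5 = 25.200 m.
Distance available for braking: 37 − 25.200 = 11.800 m.
v² = 2a·d ⇒ a = v²/(2d) = 16.8000² / (2 × 11.800) = 282.240 / 23.600 = 11.9593 m/s².

Required deceleration ≈ 12.0 m/s²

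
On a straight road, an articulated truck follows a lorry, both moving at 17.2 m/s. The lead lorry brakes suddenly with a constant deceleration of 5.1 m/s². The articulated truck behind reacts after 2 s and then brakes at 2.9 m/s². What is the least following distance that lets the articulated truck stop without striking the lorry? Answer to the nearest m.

Minimum gap ≈ 56 m

Leader travels v²/(2a_L) = 295.840 / 10.200 = 29.004 m before stopping.
Follower covers v·t_r = 17.2000 × 2 = 34.400 m while reacting, then v²/(2a_F) = 295.840 / 5.800 = 51.007 m while braking, for a total of 34.400 + 51.007 = 85.407 m.
Since a_F ≤ a_L and the follower starts braking later, the follower is never slower than the leader, so the closest approach is when both have stopped.
Minimum gap = 85.407 − 29.004 = 56.403 m.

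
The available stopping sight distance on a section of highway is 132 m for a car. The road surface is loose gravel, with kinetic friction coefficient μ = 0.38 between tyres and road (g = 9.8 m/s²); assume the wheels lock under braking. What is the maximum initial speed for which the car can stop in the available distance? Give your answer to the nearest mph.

a = μg = 0.38 × 9.8 = 3.724 m/s².
v²/(2a) = d ⇒ v = √(2 × 3.724 × 132) = √983.14 = 31.3551 m/s.
31.3551 m/s ÷ 0.44704 = 70.139 mph.

Maximum speed ≈ 70 mph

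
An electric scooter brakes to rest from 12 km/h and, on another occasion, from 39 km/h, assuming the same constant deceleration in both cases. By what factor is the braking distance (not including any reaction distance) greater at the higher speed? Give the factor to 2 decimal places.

Factor ≈ 10.56

Braking distance d = v²/(2a), so with a fixed, d ∝ v².
Factor = (39/12)² = 3.2500² = 10.5625.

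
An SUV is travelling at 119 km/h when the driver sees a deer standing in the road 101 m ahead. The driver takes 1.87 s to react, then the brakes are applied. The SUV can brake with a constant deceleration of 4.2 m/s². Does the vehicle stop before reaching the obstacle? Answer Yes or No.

119 km/h ÷ 3.6 = 33.0556 m/s.
Reaction distance = 33.0556 × 1.87 = 61.814 m.
Braking distance = v²/(2a) = 1092.673 / 8.400 = 130.080 m.
Total stopping distance = 61.814 + 130.080 = 191.894 m, vs 101 m available — it cannot stop in time and overshoots by 191.894 − 101 = 90.894 m.

No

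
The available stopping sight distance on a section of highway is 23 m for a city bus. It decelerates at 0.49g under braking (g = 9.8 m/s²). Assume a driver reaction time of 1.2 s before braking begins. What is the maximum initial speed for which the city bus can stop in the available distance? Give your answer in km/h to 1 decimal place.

Maximum speed ≈ 36.6 km/h

a = 0.49 × 9.8 = 4.802 m/s².
Stopping distance: v·t_r + v²/(2a) = 23 with t_r = 1.2 s and a = 4.802 m/s².
So v² + 11.525 v − 220.89 = 0.
Positive root: v = −a·t_r + √((a·t_r)² + 2a·d) = −5.762 + √(33.201 + 220.89) = 10.1782 m/s.
10.1782 m/s × 3.6 = 36.642 km/h.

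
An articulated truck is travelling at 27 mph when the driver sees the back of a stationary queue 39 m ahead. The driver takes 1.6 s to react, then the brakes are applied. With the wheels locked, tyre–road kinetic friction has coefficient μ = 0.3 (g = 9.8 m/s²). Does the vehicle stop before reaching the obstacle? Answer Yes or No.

27 mph × 0.44704 = 12.0701 m/s.
a = μg = 0.3 × 9.8 = 2.940 m/s².
Reaction distance = 12.0701 × 1.6 = 19.312 m.
Braking distance = v²/(2a) = 145.687 / 5.880 = 24.777 m.
Total stopping distance = 19.312 + 24.777 = 44.089 m, vs 39 m available — it cannot stop in time and overshoots by 44.089 − 39 = 5.089 m.

No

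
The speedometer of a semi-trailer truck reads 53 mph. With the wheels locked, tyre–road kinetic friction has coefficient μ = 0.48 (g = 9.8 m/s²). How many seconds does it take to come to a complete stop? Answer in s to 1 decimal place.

53 mph × 0.44704 = 23.6931 m/s.
a = μg = 0.48 × 9.8 = 4.704 m/s².
Braking time = v/a = 23.6931 / 4.704 = 5.037 s.

Braking time ≈ 5.0 s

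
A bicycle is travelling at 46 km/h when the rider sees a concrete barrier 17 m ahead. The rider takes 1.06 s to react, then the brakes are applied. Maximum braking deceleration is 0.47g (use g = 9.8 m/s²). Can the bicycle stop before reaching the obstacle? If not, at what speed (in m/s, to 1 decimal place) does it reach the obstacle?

46 km/h ÷ 3.6 = 12.7778 m/s.
a = 0.47 × 9.8 = 4.606 m/s².
Reaction distance = 12.7778 × 1.06 = 13.544 m.
Braking distance needed to stop: v²/(2a) = 163.272 / 9.212 = 17.724 m, so total needed = 13.544 + 17.724 = 31.268 m > 17 m — it cannot stop.
Distance remaining when braking begins: 17 − 13.544 = 3.456 m.
v² = v₀² − 2a·d = 163.272 − 2 × 4.606 × 3.456 = 131.435 m²/s².
v = √131.435 = 11.465 m/s.

No — it strikes the obstacle at 11.5 m/s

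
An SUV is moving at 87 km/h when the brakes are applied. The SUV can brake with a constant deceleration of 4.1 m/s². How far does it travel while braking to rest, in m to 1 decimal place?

Braking distance ≈ 71.2 m

87 km/h ÷ 3.6 = 24.1667 m/s.
Braking distance = v²/(2a) = 24.1667² / (2 × 4.100) = 584.029 / 8.200 = 71.223 m.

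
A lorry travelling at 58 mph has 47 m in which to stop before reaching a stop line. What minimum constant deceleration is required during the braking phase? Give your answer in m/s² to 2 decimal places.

Required deceleration ≈ 7.15 m/s²

58 mph × 0.44704 = 25.9283 m/s.
v² = 2a·d ⇒ a = v²/(2d) = 25.9283² / (2 × 47.000) = 672.277 / 94.000 = 7.1519 m/s².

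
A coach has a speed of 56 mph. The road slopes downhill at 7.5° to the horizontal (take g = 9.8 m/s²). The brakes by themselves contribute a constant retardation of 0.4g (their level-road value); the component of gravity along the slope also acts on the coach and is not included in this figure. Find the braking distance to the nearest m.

56 mph × 0.44704 = 25.0342 m/s.
a = 0.4 × 9.8 = 3.920 m/s².
Gravity along the downhill slope reduces the braking deceleration: a_eff = 3.920 − 9.8·sin 7.5° = 3.920 − 1.279 = 2.641 m/s².
Braking distance = v²/(2a) = 25.0342² / (2 × 2.641) = 626.711 / 5.282 = 118.650 m.

Braking distance ≈ 119 m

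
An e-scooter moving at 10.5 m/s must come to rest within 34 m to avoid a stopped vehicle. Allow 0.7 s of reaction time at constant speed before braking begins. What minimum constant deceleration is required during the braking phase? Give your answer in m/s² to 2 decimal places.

Distance covered during reaction = 10.5000 × 0.7 = 7.350 m.
Distance available for braking: 34 − 7.350 = 26.650 m.
v² = 2a·d ⇒ a = v²/(2d) = 10.5000² / (2 × 26.650) = 110.250 / 53.300 = 2.0685 m/s².

Required deceleration ≈ 2.07 m/s²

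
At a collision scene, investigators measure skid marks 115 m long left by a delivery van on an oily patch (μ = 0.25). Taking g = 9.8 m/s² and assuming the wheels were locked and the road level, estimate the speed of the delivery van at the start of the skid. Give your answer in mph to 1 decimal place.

Initial speed ≈ 53.1 mph

Deceleration a = μg = 0.25 × 9.8 = 2.450 m/s².
v = √(2a·d) = √(2 × 2.450 × 115) = √563.500 = 23.7382 m/s.
= 23.7382 ÷ 0.44704 = 53.101 mph.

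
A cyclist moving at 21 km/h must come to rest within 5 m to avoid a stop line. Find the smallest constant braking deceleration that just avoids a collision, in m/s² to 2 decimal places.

Required deceleration ≈ 3.40 m/s²

21 km/h ÷ 3.6 = 5.8333 m/s.
v² = 2a·d ⇒ a = v²/(2d) = 5.8333² / (2 × 5.000) = 34.027 / 10.000 = 3.4027 m/s².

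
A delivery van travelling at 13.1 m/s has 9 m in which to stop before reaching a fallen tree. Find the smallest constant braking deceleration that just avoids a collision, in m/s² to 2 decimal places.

Required deceleration ≈ 9.53 m/s²

v² = 2a·d ⇒ a = v²/(2d) = 13.1000² / (2 × 9.000) = 171.610 / 18.000 = 9.5339 m/s².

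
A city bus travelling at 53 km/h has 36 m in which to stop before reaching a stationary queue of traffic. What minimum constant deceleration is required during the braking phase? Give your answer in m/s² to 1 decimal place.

53 km/h ÷ 3.6 = 14.7222 m/s.
v² = 2a·d ⇒ a = v²/(2d) = 14.7222² / (2 × 36.000) = 216.743 / 72.000 = 3.0103 m/s².

Required deceleration ≈ 3.0 m/s²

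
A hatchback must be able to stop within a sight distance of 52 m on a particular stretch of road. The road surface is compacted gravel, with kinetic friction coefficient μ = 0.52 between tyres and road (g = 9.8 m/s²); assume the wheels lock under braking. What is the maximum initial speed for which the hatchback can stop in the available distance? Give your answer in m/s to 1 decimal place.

a = μg = 0.52 × 9.8 = 5.096 m/s².
v²/(2a) = d ⇒ v = √(2 × 5.096 × 52) = √529.98 = 23.0213 m/s.

Maximum speed ≈ 23.0 m/s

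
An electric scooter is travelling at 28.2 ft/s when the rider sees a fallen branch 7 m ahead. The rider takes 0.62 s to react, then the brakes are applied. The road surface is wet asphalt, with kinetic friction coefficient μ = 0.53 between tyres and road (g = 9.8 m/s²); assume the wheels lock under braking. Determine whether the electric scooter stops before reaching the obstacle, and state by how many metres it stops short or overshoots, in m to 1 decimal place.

28.2 ft/s × 0.3048 = 8.5954 m/s.
a = μg = 0.53 × 9.8 = 5.194 m/s².
Reaction distance = 8.5954 × 0.62 = 5.329 m.
Braking distance = v²/(2a) = 73.881 / 10.388 = 7.112 m.
Total stopping distance = 5.329 + 7.112 = 12.441 m, vs 7 m available — it cannot stop in time and overshoots by 12.441 − 7 = 5.441 m.

No — it overshoots by 5.4 m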